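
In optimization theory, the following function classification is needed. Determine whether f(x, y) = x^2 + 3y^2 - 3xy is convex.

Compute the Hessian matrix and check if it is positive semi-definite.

f(x,y) = x^2 + 3y^2 - 3xy
Hessian H = [[2, -3], [-3, 6]]
trace(H) = 8, det(H) = 3
Eigenvalues: (8 +/- sqrt(52)) / 2 = 7.606, 0.3944
Since both eigenvalues > 0, f is convex.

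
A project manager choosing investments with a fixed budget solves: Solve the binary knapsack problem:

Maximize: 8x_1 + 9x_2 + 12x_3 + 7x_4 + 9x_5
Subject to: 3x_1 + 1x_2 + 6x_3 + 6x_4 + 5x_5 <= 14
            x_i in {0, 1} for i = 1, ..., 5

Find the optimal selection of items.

Items: item 1 (v=8, w=3), item 2 (v=9, w=1), item 3 (v=12, w=6), item 4 (v=7, w=6), item 5 (v=9, w=5)
Capacity: 14
Checking all 32 subsets (w = total weight, v = total value):
  {}: w = 0, v = 0
  {1}: w = 3, v = 8
  {2}: w = 1, v = 9
  {3}: w = 6, v = 12
  {4}: w = 6, v = 7
  {5}: w = 5, v = 9
  {1, 2}: w = 4, v = 17
  {1, 3}: w = 9, v = 20
  {1, 4}: w = 9, v = 15
  {1, 5}: w = 8, v = 17
  {2, 3}: w = 7, v = 21
  {2, 4}: w = 7, v = 16
  {2, 5}: w = 6, v = 18
  {3, 4}: w = 12, v = 19
  {3, 5}: w = 11, v = 21
  {4, 5}: w = 11, v = 16
  {1, 2, 3}: w = 10, v = 29
  {1, 2, 4}: w = 10, v = 24
  {1, 2, 5}: w = 9, v = 26
  {1, 3, 4}: w = 15 > 14, infeasible
  {1, 3, 5}: w = 14, v = 29
  {1, 4, 5}: w = 14, v = 24
  {2, 3, 4}: w = 13, v = 28
  {2, 3, 5}: w = 12, v = 30
  {2, 4, 5}: w = 12, v = 25
  {3, 4, 5}: w = 17 > 14, infeasible
  {1, 2, 3, 4}: w = 16 > 14, infeasible
  {1, 2, 3, 5}: w = 15 > 14, infeasible
  {1, 2, 4, 5}: w = 15 > 14, infeasible
  {1, 3, 4, 5}: w = 20 > 14, infeasible
  {2, 3, 4, 5}: w = 18 > 14, infeasible
  {1, 2, 3, 4, 5}: w = 21 > 14, infeasible
Best feasible subset: items [2, 3, 5]
Total weight: 12 <= 14, total value: 30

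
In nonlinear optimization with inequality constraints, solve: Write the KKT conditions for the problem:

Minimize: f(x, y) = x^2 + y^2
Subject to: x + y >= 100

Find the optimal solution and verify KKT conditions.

KKT conditions for min x^2 + y^2 s.t. x + y >= 100:
Stationarity: 2x = mu, 2y = mu
So x = y = mu/2.
Complementary slackness: mu*(x + y - 100) = 0
Primal feasibility: x + y >= 100; dual feasibility: mu >= 0
If mu = 0 then x = y = 0, but 0 + 0 < 100 is infeasible, so the constraint is active.
Constraint active: x + y = 2*(mu/2) = 100 => mu = 100
x = y = 50, f = 5000
Verify: stationarity 2*50 = 100 = mu; primal 50 + 50 = 100 >= 100; dual mu = 100 >= 0; complementary slackness 100*(100 - 100) = 0. All KKT conditions hold.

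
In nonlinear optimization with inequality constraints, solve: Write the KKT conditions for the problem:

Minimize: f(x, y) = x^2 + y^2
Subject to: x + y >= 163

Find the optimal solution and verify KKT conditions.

KKT conditions for min x^2 + y^2 s.t. x + y >= 163:
Stationarity: 2x = mu, 2y = mu
So x = y = mu/2.
Complementary slackness: mu*(x + y - 163) = 0
Primal feasibility: x + y >= 163; dual feasibility: mu >= 0
If mu = 0 then x = y = 0, but 0 + 0 < 163 is infeasible, so the constraint is active.
Constraint active: x + y = 2*(mu/2) = 163 => mu = 163
x = y = 163/2, f = 26569/2
Verify: stationarity 2*(163/2) = 163 = mu; primal 163/2 + 163/2 = 163 >= 163; dual mu = 163 >= 0; complementary slackness 163*(163 - 163) = 0. All KKT conditions hold.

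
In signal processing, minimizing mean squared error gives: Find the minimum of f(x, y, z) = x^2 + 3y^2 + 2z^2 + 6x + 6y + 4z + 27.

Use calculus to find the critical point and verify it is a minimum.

f(x,y,z) = x^2 + 3y^2 + 2z^2 + 6x + 6y + 4z + 27
df/dx = 2x + (6) = 0 => x = -3
df/dy = 6y + (6) = 0 => y = -1
df/dz = 4z + (4) = 0 => z = -1
f(-3,-1,-1) = 1*(-3)^2 + 3*(-1)^2 + 2*(-1)^2 + 6*(-3) + 6*(-1) + 4*(-1) + 27 = 13
Hessian is diagonal with entries 2, 6, 4 > 0, confirmed minimum.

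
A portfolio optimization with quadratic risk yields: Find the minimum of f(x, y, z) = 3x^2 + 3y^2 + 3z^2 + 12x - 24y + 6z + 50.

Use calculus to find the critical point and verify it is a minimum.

f(x,y,z) = 3x^2 + 3y^2 + 3z^2 + 12x - 24y + 6z + 50
df/dx = 6x + (12) = 0 => x = -2
df/dy = 6y + (-24) = 0 => y = 4
df/dz = 6z + (6) = 0 => z = -1
f(-2,4,-1) = 3*(-2)^2 + 3*(4)^2 + 3*(-1)^2 + 12*(-2) + -24*(4) + 6*(-1) + 50 = -13
Hessian is diagonal with entries 6, 6, 6 > 0, confirmed minimum.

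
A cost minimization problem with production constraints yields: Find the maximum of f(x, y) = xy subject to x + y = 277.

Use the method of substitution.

Substitute y = 277 - x into f(x,y) = xy:
g(x) = x(277 - x) = 277x - x^2
g'(x) = 277 - 2x = 0  =>  x = 277/2
y = 277 - 277/2 = 277/2
Maximum value = (277/2) * (277/2) = 76729/4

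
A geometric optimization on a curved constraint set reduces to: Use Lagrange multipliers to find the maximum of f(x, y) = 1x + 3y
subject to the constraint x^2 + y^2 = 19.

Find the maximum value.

Set up Lagrange conditions: grad f = lambda * grad g
  1 = 2*lambda*x
  3 = 2*lambda*y
From these: x/y = 1/3, so x = 1t, y = 3t for some t.
Substitute into constraint: (1t)^2 + (3t)^2 = 19
  t^2 * 10 = 19
  t = sqrt(19/10)
Maximum = 1*x + 3*y = (1^2 + 3^2)*t = 10 * sqrt(19/10) = sqrt(190)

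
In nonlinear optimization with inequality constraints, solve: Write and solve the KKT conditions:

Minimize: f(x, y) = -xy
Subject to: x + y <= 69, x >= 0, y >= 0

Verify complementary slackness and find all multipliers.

Problem: min -xy s.t. x + y <= 69 (multiplier lambda), x >= 0 (mu_x), y >= 0 (mu_y)
KKT stationarity: -y + lambda - mu_x = 0, -x + lambda - mu_y = 0, with lambda, mu_x, mu_y >= 0
Complementary slackness: lambda*(x + y - 69) = 0, mu_x*x = 0, mu_y*y = 0
If lambda = 0: y = -mu_x <= 0 and x = -mu_y <= 0 force x = y = 0 with f = 0; but x = y = 69/2 is feasible with f = -4761/4 < 0, so this is not the minimum. Hence lambda > 0 and x + y = 69.
Try x > 0, y > 0 (so mu_x = mu_y = 0): y = lambda, x = lambda => x = y = lambda
x + y = 69 => 2*lambda = 69 => lambda = 69/2
x* = y* = 69/2 > 0, consistent with mu_x = mu_y = 0.
(Any feasible point with x = 0 or y = 0 has f = 0 > -4761/4, so the minimum is not on those boundaries.)
min(-xy) = -4761/4 (i.e. max xy = 4761/4)
Multipliers: lambda = 69/2, mu_x = 0, mu_y = 0
Complementary slackness: lambda*(x + y - 69) = 69/2*(69/2 + 69/2 - 69) = 0, mu_x*x = 0*69/2 = 0, mu_y*y = 0*69/2 = 0. Satisfied.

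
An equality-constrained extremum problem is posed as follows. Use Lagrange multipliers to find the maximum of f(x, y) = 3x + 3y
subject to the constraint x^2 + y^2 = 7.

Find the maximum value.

Set up Lagrange conditions: grad f = lambda * grad g
  3 = 2*lambda*x
  3 = 2*lambda*y
From these: x/y = 3/3, so x = 3t, y = 3t for some t.
Substitute into constraint: (3t)^2 + (3t)^2 = 7
  t^2 * 18 = 7
  t = sqrt(7/18)
Maximum = 3*x + 3*y = (3^2 + 3^2)*t = 18 * sqrt(7/18) = sqrt(126)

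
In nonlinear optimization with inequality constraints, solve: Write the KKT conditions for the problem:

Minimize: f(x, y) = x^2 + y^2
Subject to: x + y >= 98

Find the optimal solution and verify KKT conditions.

KKT conditions for min x^2 + y^2 s.t. x + y >= 98:
Stationarity: 2x = mu, 2y = mu
So x = y = mu/2.
Complementary slackness: mu*(x + y - 98) = 0
Primal feasibility: x + y >= 98; dual feasibility: mu >= 0
If mu = 0 then x = y = 0, but 0 + 0 < 98 is infeasible, so the constraint is active.
Constraint active: x + y = 2*(mu/2) = 98 => mu = 98
x = y = 49, f = 4802
Verify: stationarity 2*49 = 98 = mu; primal 49 + 49 = 98 >= 98; dual mu = 98 >= 0; complementary slackness 98*(98 - 98) = 0. All KKT conditions hold.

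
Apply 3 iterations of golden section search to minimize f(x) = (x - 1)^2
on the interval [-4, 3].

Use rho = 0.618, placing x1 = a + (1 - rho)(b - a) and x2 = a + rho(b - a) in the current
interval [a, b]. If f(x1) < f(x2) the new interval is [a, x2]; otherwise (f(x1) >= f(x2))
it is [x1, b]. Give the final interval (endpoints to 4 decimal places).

Golden section search for min of f(x) = (x - 1)^2 on [-4, 3].
Each step: x1 = a + (1 - rho)(b - a), x2 = a + rho(b - a); if f(x1) < f(x2) keep [a, x2], otherwise keep [x1, b].
Step 1: [-4.0000, 3.0000], x1=-1.3260 (f=5.4103), x2=0.3260 (f=0.4543); f(x1) > f(x2) => keep [-1.3260, 3.0000]
Step 2: [-1.3260, 3.0000], x1=0.3265 (f=0.4536), x2=1.3475 (f=0.1207); f(x1) > f(x2) => keep [0.3265, 3.0000]
Step 3: [0.3265, 3.0000], x1=1.3478 (f=0.1210), x2=1.9787 (f=0.9579); f(x1) < f(x2) => keep [0.3265, 1.9787]
Final interval: [0.3265, 1.9787]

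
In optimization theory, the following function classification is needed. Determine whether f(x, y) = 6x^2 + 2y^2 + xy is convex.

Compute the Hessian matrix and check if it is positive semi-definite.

f(x,y) = 6x^2 + 2y^2 + xy
Hessian H = [[12, 1], [1, 4]]
trace(H) = 16, det(H) = 47
Eigenvalues: (16 +/- sqrt(68)) / 2 = 12.12, 3.877
Since both eigenvalues > 0, f is convex.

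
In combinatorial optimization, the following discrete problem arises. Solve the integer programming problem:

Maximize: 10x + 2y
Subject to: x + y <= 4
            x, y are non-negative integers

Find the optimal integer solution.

Objective: 10x + 2y, constraint: x + y <= 4
Coefficient of x is 10 >= coefficient of y is 2, so allocate the entire budget to x.
Optimal: x = 4, y = 0, value = 40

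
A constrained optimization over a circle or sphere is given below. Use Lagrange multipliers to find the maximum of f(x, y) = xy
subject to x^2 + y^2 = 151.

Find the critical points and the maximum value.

Lagrange conditions: y = 2*lambda*x and x = 2*lambda*y
If x = 0 then y = 0, violating the constraint, so x, y != 0.
Dividing: y/x = x/y => x^2 = y^2 => y = x or y = -x
Constraint: 2x^2 = 151 => x^2 = 151/2 => x = +/-sqrt(151/2)
Critical points: (sqrt(151/2), sqrt(151/2)), (-sqrt(151/2), -sqrt(151/2)), (sqrt(151/2), -sqrt(151/2)), (-sqrt(151/2), sqrt(151/2))
  y = x:  xy = x^2 = 151/2  at (sqrt(151/2), sqrt(151/2)) and (-sqrt(151/2), -sqrt(151/2))
  y = -x: xy = -x^2 = -151/2 at (sqrt(151/2), -sqrt(151/2)) and (-sqrt(151/2), sqrt(151/2))
Maximum xy = 151/2 at (sqrt(151/2), sqrt(151/2)) and (-sqrt(151/2), -sqrt(151/2))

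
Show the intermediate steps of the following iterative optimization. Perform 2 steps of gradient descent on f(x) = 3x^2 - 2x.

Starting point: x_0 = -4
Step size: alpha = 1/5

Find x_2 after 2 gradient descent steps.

f(x) = 3x^2 - 2x, f'(x) = 6x + (-2)
Step 1: f'(-4) = -26, x_1 = -4 - 1/5 * -26 = 6/5
Step 2: f'(6/5) = 26/5, x_2 = 6/5 - 1/5 * 26/5 = 4/25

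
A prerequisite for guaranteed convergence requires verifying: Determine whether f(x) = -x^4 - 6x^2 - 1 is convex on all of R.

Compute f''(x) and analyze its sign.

f(x) = -x^4 - 6x^2 - 1
f'(x) = -4x^3 + -12x
f''(x) = -12x^2 + -12
f''(x) = -12x^2 + -12 <= -12 < 0 for all x
Therefore, f is concave on R.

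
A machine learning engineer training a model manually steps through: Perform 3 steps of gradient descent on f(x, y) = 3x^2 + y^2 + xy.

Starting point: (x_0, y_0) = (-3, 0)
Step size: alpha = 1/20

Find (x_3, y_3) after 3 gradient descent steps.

f(x,y) = 3x^2 + y^2 + xy
grad_x = 6x + 1y, grad_y = 2y + 1x
Step 1: grad = (-18, -3), (-21/10, 3/20)
Step 2: grad = (-249/20, -9/5), (-591/400, 6/25)
Step 3: grad = (-69/8, -399/400), (-837/800, 2319/8000)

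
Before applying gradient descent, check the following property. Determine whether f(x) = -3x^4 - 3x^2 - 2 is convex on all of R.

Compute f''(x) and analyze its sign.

f(x) = -3x^4 - 3x^2 - 2
f'(x) = -12x^3 + -6x
f''(x) = -36x^2 + -6
f''(x) = -36x^2 + -6 <= -6 < 0 for all x
Therefore, f is concave on R.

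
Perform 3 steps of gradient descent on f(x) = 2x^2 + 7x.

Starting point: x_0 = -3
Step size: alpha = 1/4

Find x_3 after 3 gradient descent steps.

f(x) = 2x^2 + 7x, f'(x) = 4x + (7)
Step 1: f'(-3) = -5, x_1 = -3 - 1/4 * -5 = -7/4
Step 2: f'(-7/4) = 0, x_2 = -7/4 - 1/4 * 0 = -7/4
Step 3: f'(-7/4) = 0, x_3 = -7/4 - 1/4 * 0 = -7/4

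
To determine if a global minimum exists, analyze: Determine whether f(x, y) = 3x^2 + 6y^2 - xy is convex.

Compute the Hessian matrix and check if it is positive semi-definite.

f(x,y) = 3x^2 + 6y^2 - xy
Hessian H = [[6, -1], [-1, 12]]
trace(H) = 18, det(H) = 71
Eigenvalues: (18 +/- sqrt(40)) / 2 = 12.16, 5.838
Since both eigenvalues > 0, f is convex.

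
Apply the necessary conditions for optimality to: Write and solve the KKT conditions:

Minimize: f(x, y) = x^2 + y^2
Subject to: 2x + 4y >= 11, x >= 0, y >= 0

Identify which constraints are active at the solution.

KKT conditions for min x^2 + y^2 s.t. 2x + 4y >= 11, x >= 0, y >= 0:
Stationarity: 2x = mu*2 + mu_x, 2y = mu*4 + mu_y, with mu, mu_x, mu_y >= 0
Complementary slackness: mu*(2x + 4y - 11) = 0, mu_x*x = 0, mu_y*y = 0
(0, 0) is infeasible (2*0 + 4*0 < 11), so if mu = 0 stationarity would force x = mu_x/2 >= 0, y = mu_y/2 >= 0 with mu_x*x = mu_y*y = 0, i.e. x = y = 0: contradiction. Hence mu > 0 and 2x + 4y = 11 is active.
Try x > 0, y > 0 (so mu_x = mu_y = 0): x = 2*mu/2, y = 4*mu/2
Substitute: 2*(2*mu/2) + 4*(4*mu/2) = 11
  mu*20/2 = 11 => mu = 11/10
x* = 11/10 > 0, y* = 11/5 > 0, consistent with mu_x = mu_y = 0.
f is convex and the constraints are linear, so this KKT point is the global minimum.
f* = 121/20
Active constraints: 2x + 4y >= 11 (holds with equality, mu = 11/10 > 0); x >= 0 and y >= 0 are inactive (mu_x = mu_y = 0).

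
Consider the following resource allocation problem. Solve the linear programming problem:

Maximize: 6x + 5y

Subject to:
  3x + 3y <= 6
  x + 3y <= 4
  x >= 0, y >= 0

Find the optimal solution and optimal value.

Feasible vertices: (0, 0), (0, 4/3), (1, 1), (2, 0)
Objective 6x + 5y at each:
  (0, 0): 0
  (0, 4/3): 20/3
  (1, 1): 11
  (2, 0): 12
Maximum is 12 at (2, 0).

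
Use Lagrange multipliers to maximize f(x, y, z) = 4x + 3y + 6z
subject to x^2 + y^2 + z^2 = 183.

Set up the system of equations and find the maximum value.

Lagrange conditions: 4 = 2*lambda*x, 3 = 2*lambda*y, 6 = 2*lambda*z
So x:4 = y:3 = z:6, i.e. x = 4t, y = 3t, z = 6t
Constraint: t^2*(4^2 + 3^2 + 6^2) = 183
  t^2 * 61 = 183  =>  t = sqrt(3)
Maximum = 4*4t + 3*3t + 6*6t = 61*sqrt(3) = sqrt(11163)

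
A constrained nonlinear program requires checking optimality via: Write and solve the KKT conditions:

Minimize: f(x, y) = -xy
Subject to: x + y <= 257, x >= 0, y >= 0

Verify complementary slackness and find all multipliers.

Problem: min -xy s.t. x + y <= 257 (multiplier lambda), x >= 0 (mu_x), y >= 0 (mu_y)
KKT stationarity: -y + lambda - mu_x = 0, -x + lambda - mu_y = 0, with lambda, mu_x, mu_y >= 0
Complementary slackness: lambda*(x + y - 257) = 0, mu_x*x = 0, mu_y*y = 0
If lambda = 0: y = -mu_x <= 0 and x = -mu_y <= 0 force x = y = 0 with f = 0; but x = y = 257/2 is feasible with f = -66049/4 < 0, so this is not the minimum. Hence lambda > 0 and x + y = 257.
Try x > 0, y > 0 (so mu_x = mu_y = 0): y = lambda, x = lambda => x = y = lambda
x + y = 257 => 2*lambda = 257 => lambda = 257/2
x* = y* = 257/2 > 0, consistent with mu_x = mu_y = 0.
(Any feasible point with x = 0 or y = 0 has f = 0 > -66049/4, so the minimum is not on those boundaries.)
min(-xy) = -66049/4 (i.e. max xy = 66049/4)
Multipliers: lambda = 257/2, mu_x = 0, mu_y = 0
Complementary slackness: lambda*(x + y - 257) = 257/2*(257/2 + 257/2 - 257) = 0, mu_x*x = 0*257/2 = 0, mu_y*y = 0*257/2 = 0. Satisfied.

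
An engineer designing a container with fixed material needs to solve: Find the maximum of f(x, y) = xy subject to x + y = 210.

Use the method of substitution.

Substitute y = 210 - x into f(x,y) = xy:
g(x) = x(210 - x) = 210x - x^2
g'(x) = 210 - 2x = 0  =>  x = 105
y = 210 - 105 = 105
Maximum value = 105 * 105 = 11025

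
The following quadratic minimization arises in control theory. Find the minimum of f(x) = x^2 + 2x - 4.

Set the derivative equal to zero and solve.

f(x) = x^2 + 2x - 4
f'(x) = 2x + (2) = 0
x = -2/2 = -1
f(-1) = -5
Since f''(x) = 2 > 0, this is a minimum.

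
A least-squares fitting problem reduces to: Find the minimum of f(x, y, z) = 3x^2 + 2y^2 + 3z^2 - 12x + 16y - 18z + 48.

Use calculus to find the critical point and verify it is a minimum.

f(x,y,z) = 3x^2 + 2y^2 + 3z^2 - 12x + 16y - 18z + 48
df/dx = 6x + (-12) = 0 => x = 2
df/dy = 4y + (16) = 0 => y = -4
df/dz = 6z + (-18) = 0 => z = 3
f(2,-4,3) = 3*(2)^2 + 2*(-4)^2 + 3*(3)^2 + -12*(2) + 16*(-4) + -18*(3) + 48 = -23
Hessian is diagonal with entries 6, 4, 6 > 0, confirmed minimum.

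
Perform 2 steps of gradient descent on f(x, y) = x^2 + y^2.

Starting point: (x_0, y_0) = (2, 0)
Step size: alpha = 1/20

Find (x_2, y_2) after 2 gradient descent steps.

f(x,y) = x^2 + y^2
grad_x = 2x + 0y, grad_y = 2y + 0x
Step 1: grad = (4, 0), (9/5, 0)
Step 2: grad = (18/5, 0), (81/50, 0)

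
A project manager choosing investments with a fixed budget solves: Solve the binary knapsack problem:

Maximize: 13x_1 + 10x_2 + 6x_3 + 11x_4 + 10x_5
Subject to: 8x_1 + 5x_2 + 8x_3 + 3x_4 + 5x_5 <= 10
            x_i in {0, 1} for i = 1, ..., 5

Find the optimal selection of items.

Items: item 1 (v=13, w=8), item 2 (v=10, w=5), item 3 (v=6, w=8), item 4 (v=11, w=3), item 5 (v=10, w=5)
Capacity: 10
Checking all 32 subsets (w = total weight, v = total value):
  {}: w = 0, v = 0
  {1}: w = 8, v = 13
  {2}: w = 5, v = 10
  {3}: w = 8, v = 6
  {4}: w = 3, v = 11
  {5}: w = 5, v = 10
  {1, 2}: w = 13 > 10, infeasible
  {1, 3}: w = 16 > 10, infeasible
  {1, 4}: w = 11 > 10, infeasible
  {1, 5}: w = 13 > 10, infeasible
  {2, 3}: w = 13 > 10, infeasible
  {2, 4}: w = 8, v = 21
  {2, 5}: w = 10, v = 20
  {3, 4}: w = 11 > 10, infeasible
  {3, 5}: w = 13 > 10, infeasible
  {4, 5}: w = 8, v = 21
  {1, 2, 3}: w = 21 > 10, infeasible
  {1, 2, 4}: w = 16 > 10, infeasible
  {1, 2, 5}: w = 18 > 10, infeasible
  {1, 3, 4}: w = 19 > 10, infeasible
  {1, 3, 5}: w = 21 > 10, infeasible
  {1, 4, 5}: w = 16 > 10, infeasible
  {2, 3, 4}: w = 16 > 10, infeasible
  {2, 3, 5}: w = 18 > 10, infeasible
  {2, 4, 5}: w = 13 > 10, infeasible
  {3, 4, 5}: w = 16 > 10, infeasible
  {1, 2, 3, 4}: w = 24 > 10, infeasible
  {1, 2, 3, 5}: w = 26 > 10, infeasible
  {1, 2, 4, 5}: w = 21 > 10, infeasible
  {1, 3, 4, 5}: w = 24 > 10, infeasible
  {2, 3, 4, 5}: w = 21 > 10, infeasible
  {1, 2, 3, 4, 5}: w = 29 > 10, infeasible
Best feasible subset: items [2, 4]
(The same value 21 is also attained by {4, 5}.)
Total weight: 8 <= 10, total value: 21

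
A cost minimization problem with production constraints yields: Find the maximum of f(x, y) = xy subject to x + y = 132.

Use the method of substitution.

Substitute y = 132 - x into f(x,y) = xy:
g(x) = x(132 - x) = 132x - x^2
g'(x) = 132 - 2x = 0  =>  x = 66
y = 132 - 66 = 66
Maximum value = 66 * 66 = 4356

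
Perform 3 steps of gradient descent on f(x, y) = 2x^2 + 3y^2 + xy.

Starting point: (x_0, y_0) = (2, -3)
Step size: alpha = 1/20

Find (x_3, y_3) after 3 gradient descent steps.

f(x,y) = 2x^2 + 3y^2 + xy
grad_x = 4x + 1y, grad_y = 6y + 1x
Step 1: grad = (5, -16), (7/4, -11/5)
Step 2: grad = (24/5, -229/20), (151/100, -651/400)
Step 3: grad = (353/80, -1651/200), (2063/1600, -4859/4000)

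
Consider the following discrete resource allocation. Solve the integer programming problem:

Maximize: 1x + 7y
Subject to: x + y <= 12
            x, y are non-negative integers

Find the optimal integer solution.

Objective: 1x + 7y, constraint: x + y <= 12
Coefficient of y is 7 > coefficient of x is 1, so allocate the entire budget to y.
Optimal: x = 0, y = 12, value = 84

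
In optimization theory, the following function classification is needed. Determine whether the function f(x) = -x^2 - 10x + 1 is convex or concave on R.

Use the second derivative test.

f(x) = -x^2 - 10x + 1
f'(x) = -2x - 10
f''(x) = -2
Since f''(x) = -2 < 0 for all x, f is concave on R.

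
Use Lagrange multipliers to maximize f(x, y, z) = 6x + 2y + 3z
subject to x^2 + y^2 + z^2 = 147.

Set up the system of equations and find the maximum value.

Lagrange conditions: 6 = 2*lambda*x, 2 = 2*lambda*y, 3 = 2*lambda*z
So x:6 = y:2 = z:3, i.e. x = 6t, y = 2t, z = 3t
Constraint: t^2*(6^2 + 2^2 + 3^2) = 147
  t^2 * 49 = 147  =>  t = sqrt(3)
Maximum = 6*6t + 2*2t + 3*3t = 49*sqrt(3) = sqrt(7203)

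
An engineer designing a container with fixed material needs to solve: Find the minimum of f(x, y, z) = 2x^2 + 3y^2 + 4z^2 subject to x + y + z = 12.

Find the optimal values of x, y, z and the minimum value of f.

Using Lagrange multipliers on f = 2x^2 + 3y^2 + 4z^2 with constraint x + y + z = 12:
Conditions: 2*2*x = lambda, 2*3*y = lambda, 2*4*z = lambda
So x = lambda/4, y = lambda/6, z = lambda/8
Substituting into constraint: lambda * (13/24) = 12
lambda = 288/13
x = 72/13, y = 48/13, z = 36/13
Minimum value = 1728/13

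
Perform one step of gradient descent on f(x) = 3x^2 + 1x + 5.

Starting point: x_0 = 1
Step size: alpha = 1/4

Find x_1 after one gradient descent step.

f(x) = 3x^2 + 1x + 5
f'(x) = 6x + 1
f'(1) = 6*1 + (1) = 7
x_1 = x_0 - alpha * f'(x_0) = 1 - 1/4 * 7 = -3/4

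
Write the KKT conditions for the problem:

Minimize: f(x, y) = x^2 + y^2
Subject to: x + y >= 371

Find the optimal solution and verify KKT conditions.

KKT conditions for min x^2 + y^2 s.t. x + y >= 371:
Stationarity: 2x = mu, 2y = mu
So x = y = mu/2.
Complementary slackness: mu*(x + y - 371) = 0
Primal feasibility: x + y >= 371; dual feasibility: mu >= 0
If mu = 0 then x = y = 0, but 0 + 0 < 371 is infeasible, so the constraint is active.
Constraint active: x + y = 2*(mu/2) = 371 => mu = 371
x = y = 371/2, f = 137641/2
Verify: stationarity 2*(371/2) = 371 = mu; primal 371/2 + 371/2 = 371 >= 371; dual mu = 371 >= 0; complementary slackness 371*(371 - 371) = 0. All KKT conditions hold.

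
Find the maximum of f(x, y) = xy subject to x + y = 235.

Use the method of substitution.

Substitute y = 235 - x into f(x,y) = xy:
g(x) = x(235 - x) = 235x - x^2
g'(x) = 235 - 2x = 0  =>  x = 235/2
y = 235 - 235/2 = 235/2
Maximum value = (235/2) * (235/2) = 55225/4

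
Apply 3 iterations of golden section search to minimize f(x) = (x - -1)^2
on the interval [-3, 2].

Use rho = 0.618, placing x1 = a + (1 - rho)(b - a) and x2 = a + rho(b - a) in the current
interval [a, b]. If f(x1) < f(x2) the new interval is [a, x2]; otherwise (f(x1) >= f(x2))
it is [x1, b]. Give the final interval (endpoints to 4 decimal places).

Golden section search for min of f(x) = (x - -1)^2 on [-3, 2].
Each step: x1 = a + (1 - rho)(b - a), x2 = a + rho(b - a); if f(x1) < f(x2) keep [a, x2], otherwise keep [x1, b].
Step 1: [-3.0000, 2.0000], x1=-1.0900 (f=0.0081), x2=0.0900 (f=1.1881); f(x1) < f(x2) => keep [-3.0000, 0.0900]
Step 2: [-3.0000, 0.0900], x1=-1.8196 (f=0.6718), x2=-1.0904 (f=0.0082); f(x1) > f(x2) => keep [-1.8196, 0.0900]
Step 3: [-1.8196, 0.0900], x1=-1.0901 (f=0.0081), x2=-0.6395 (f=0.1300); f(x1) < f(x2) => keep [-1.8196, -0.6395]
Final interval: [-1.8196, -0.6395]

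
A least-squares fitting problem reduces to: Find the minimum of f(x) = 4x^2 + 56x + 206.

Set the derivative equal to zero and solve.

f(x) = 4x^2 + 56x + 206
f'(x) = 8x + (56) = 0
x = -56/8 = -7
f(-7) = 10
Since f''(x) = 8 > 0, this is a minimum.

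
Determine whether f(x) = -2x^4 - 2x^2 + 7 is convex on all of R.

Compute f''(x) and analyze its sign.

f(x) = -2x^4 - 2x^2 + 7
f'(x) = -8x^3 + -4x
f''(x) = -24x^2 + -4
f''(x) = -24x^2 + -4 <= -4 < 0 for all x
Therefore, f is concave on R.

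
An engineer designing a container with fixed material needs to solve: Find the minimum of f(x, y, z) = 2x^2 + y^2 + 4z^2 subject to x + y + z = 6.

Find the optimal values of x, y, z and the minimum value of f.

Using Lagrange multipliers on f = 2x^2 + y^2 + 4z^2 with constraint x + y + z = 6:
Conditions: 2*2*x = lambda, 2*1*y = lambda, 2*4*z = lambda
So x = lambda/4, y = lambda/2, z = lambda/8
Substituting into constraint: lambda * (7/8) = 6
lambda = 48/7
x = 12/7, y = 24/7, z = 6/7
Minimum value = 144/7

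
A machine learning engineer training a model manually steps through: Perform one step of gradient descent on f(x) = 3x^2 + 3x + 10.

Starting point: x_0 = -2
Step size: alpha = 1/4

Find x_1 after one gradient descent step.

f(x) = 3x^2 + 3x + 10
f'(x) = 6x + 3
f'(-2) = 6*-2 + (3) = -9
x_1 = x_0 - alpha * f'(x_0) = -2 - 1/4 * -9 = 1/4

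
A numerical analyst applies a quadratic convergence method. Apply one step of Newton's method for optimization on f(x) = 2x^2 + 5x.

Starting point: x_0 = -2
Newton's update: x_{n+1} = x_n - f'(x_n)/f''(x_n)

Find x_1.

f(x) = 2x^2 + 5x
f'(x) = 4x + (5), f''(x) = 4
Newton step: x_1 = x_0 - f'(x_0)/f''(x_0)
f'(-2) = -3
x_1 = -2 - -3/4 = -5/4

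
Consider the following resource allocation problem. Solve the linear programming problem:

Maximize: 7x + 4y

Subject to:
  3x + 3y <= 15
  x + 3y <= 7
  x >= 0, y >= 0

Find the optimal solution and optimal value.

Feasible vertices: (0, 0), (0, 7/3), (4, 1), (5, 0)
Objective 7x + 4y at each:
  (0, 0): 0
  (0, 7/3): 28/3
  (4, 1): 32
  (5, 0): 35
Maximum is 35 at (5, 0).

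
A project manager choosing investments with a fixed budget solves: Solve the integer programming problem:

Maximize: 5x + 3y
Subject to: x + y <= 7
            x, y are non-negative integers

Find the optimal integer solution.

Objective: 5x + 3y, constraint: x + y <= 7
Coefficient of x is 5 >= coefficient of y is 3, so allocate the entire budget to x.
Optimal: x = 7, y = 0, value = 35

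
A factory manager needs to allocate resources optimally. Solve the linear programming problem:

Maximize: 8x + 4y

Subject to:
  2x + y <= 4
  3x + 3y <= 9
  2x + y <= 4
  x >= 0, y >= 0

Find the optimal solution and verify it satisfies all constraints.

Feasible vertices: (0, 0), (0, 3), (1, 2), (2, 0)
Objective 8x + 4y at each vertex:
  (0, 0): 0
  (0, 3): 12
  (1, 2): 16
  (2, 0): 16
Maximum is 16 at (1, 2).
Verify constraints at (x, y) = (1, 2):
  2*1 + 1*2 = 4 <= 4 (active)
  3*1 + 3*2 = 9 <= 9 (active)
  2*1 + 1*2 = 4 <= 4 (active)
  x = 1 >= 0, y = 2 >= 0. All constraints satisfied.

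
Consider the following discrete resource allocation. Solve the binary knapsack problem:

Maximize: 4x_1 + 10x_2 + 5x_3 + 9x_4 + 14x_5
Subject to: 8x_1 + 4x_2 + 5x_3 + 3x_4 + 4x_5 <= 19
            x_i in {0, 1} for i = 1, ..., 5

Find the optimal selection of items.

Items: item 1 (v=4, w=8), item 2 (v=10, w=4), item 3 (v=5, w=5), item 4 (v=9, w=3), item 5 (v=14, w=4)
Capacity: 19
Checking all 32 subsets (w = total weight, v = total value):
  {}: w = 0, v = 0
  {1}: w = 8, v = 4
  {2}: w = 4, v = 10
  {3}: w = 5, v = 5
  {4}: w = 3, v = 9
  {5}: w = 4, v = 14
  {1, 2}: w = 12, v = 14
  {1, 3}: w = 13, v = 9
  {1, 4}: w = 11, v = 13
  {1, 5}: w = 12, v = 18
  {2, 3}: w = 9, v = 15
  {2, 4}: w = 7, v = 19
  {2, 5}: w = 8, v = 24
  {3, 4}: w = 8, v = 14
  {3, 5}: w = 9, v = 19
  {4, 5}: w = 7, v = 23
  {1, 2, 3}: w = 17, v = 19
  {1, 2, 4}: w = 15, v = 23
  {1, 2, 5}: w = 16, v = 28
  {1, 3, 4}: w = 16, v = 18
  {1, 3, 5}: w = 17, v = 23
  {1, 4, 5}: w = 15, v = 27
  {2, 3, 4}: w = 12, v = 24
  {2, 3, 5}: w = 13, v = 29
  {2, 4, 5}: w = 11, v = 33
  {3, 4, 5}: w = 12, v = 28
  {1, 2, 3, 4}: w = 20 > 19, infeasible
  {1, 2, 3, 5}: w = 21 > 19, infeasible
  {1, 2, 4, 5}: w = 19, v = 37
  {1, 3, 4, 5}: w = 20 > 19, infeasible
  {2, 3, 4, 5}: w = 16, v = 38
  {1, 2, 3, 4, 5}: w = 24 > 19, infeasible
Best feasible subset: items [2, 3, 4, 5]
Total weight: 16 <= 19, total value: 38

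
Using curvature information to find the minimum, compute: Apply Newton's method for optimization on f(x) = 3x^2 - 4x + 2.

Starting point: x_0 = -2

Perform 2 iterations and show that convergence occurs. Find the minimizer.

f(x) = 3x^2 - 4x + 2, f'(x) = 6x + (-4), f''(x) = 6
Step 1: f'(-2) = -16, x_1 = -2 - -16/6 = 2/3
Step 2: f'(2/3) = 0, x_2 = 2/3 (converged)
Newton's method converges in 1 step for quadratics.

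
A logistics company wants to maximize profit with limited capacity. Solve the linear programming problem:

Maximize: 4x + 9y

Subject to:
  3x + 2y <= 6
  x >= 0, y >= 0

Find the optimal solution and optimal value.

The feasible region has vertices at [(0, 0), (2, 0), (0, 3)].
Checking objective 4x + 9y at each vertex:
  (0, 0): 4*0 + 9*0 = 0
  (2, 0): 4*2 + 9*0 = 8
  (0, 3): 4*0 + 9*3 = 27
Maximum is 27 at (0, 3).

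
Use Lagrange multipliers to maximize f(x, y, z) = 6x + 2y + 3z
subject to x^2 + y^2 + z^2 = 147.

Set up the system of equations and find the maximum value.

Lagrange conditions: 6 = 2*lambda*x, 2 = 2*lambda*y, 3 = 2*lambda*z
So x:6 = y:2 = z:3, i.e. x = 6t, y = 2t, z = 3t
Constraint: t^2*(6^2 + 2^2 + 3^2) = 147
  t^2 * 49 = 147  =>  t = sqrt(3)
Maximum = 6*6t + 2*2t + 3*3t = 49*sqrt(3) = sqrt(7203)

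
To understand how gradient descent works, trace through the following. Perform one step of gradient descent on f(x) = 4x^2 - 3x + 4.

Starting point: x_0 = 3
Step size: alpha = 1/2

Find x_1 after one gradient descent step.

f(x) = 4x^2 - 3x + 4
f'(x) = 8x - 3
f'(3) = 8*3 + (-3) = 21
x_1 = x_0 - alpha * f'(x_0) = 3 - 1/2 * 21 = -15/2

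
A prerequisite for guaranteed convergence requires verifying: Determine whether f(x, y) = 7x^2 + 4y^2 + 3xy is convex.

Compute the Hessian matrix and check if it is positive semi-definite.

f(x,y) = 7x^2 + 4y^2 + 3xy
Hessian H = [[14, 3], [3, 8]]
trace(H) = 22, det(H) = 103
Eigenvalues: (22 +/- sqrt(72)) / 2 = 15.24, 6.757
Since both eigenvalues > 0, f is convex.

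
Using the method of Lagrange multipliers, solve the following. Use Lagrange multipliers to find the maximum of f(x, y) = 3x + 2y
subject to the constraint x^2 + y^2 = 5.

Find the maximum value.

Set up Lagrange conditions: grad f = lambda * grad g
  3 = 2*lambda*x
  2 = 2*lambda*y
From these: x/y = 3/2, so x = 3t, y = 2t for some t.
Substitute into constraint: (3t)^2 + (2t)^2 = 5
  t^2 * 13 = 5
  t = sqrt(5/13)
Maximum = 3*x + 2*y = (3^2 + 2^2)*t = 13 * sqrt(5/13) = sqrt(65)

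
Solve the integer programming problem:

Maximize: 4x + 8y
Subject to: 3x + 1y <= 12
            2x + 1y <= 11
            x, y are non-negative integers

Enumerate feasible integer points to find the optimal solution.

Constraint 1: 3x + 1y <= 12
Constraint 2: 2x + 1y <= 11
Feasible x range (need y >= 0): 0 <= x <= min(12/3, 11/2) => x in {0, ..., 4}.
Enumerate feasible integer points row by row (the coefficient of y is 8 > 0, so for each x the largest feasible y gives the best value):
  x = 0: y <= min((12 - 3*0)/1, (11 - 2*0)/1) => y in {0, ..., 11}; best 4*0 + 8*11 = 88
  x = 1: y <= min((12 - 3*1)/1, (11 - 2*1)/1) => y in {0, ..., 9}; best 4*1 + 8*9 = 76
  x = 2: y <= min((12 - 3*2)/1, (11 - 2*2)/1) => y in {0, ..., 6}; best 4*2 + 8*6 = 56
  x = 3: y <= min((12 - 3*3)/1, (11 - 2*3)/1) => y in {0, ..., 3}; best 4*3 + 8*3 = 36
  x = 4: y <= min((12 - 3*4)/1, (11 - 2*4)/1) => y in {0}; best 4*4 + 8*0 = 16
The maximum 4x + 8y = 88 is achieved at x = 0, y = 11.
Check: 3*0 + 1*11 = 11 <= 12 and 2*0 + 1*11 = 11 <= 11.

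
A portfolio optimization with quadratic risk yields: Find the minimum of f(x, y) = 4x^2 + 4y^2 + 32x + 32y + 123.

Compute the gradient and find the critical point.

f(x,y) = 4x^2 + 4y^2 + 32x + 32y + 123
df/dx = 8x + (32) = 0  =>  x = -4
df/dy = 8y + (32) = 0  =>  y = -4
f(-4, -4) = 4*(-4)^2 + 4*(-4)^2 + 32*(-4) + 32*(-4) + 123 = -5
Hessian is diagonal with entries 8, 8 > 0, so this is a minimum.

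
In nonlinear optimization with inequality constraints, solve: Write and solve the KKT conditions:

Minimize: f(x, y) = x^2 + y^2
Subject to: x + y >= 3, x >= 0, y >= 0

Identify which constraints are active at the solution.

KKT conditions for min x^2 + y^2 s.t. 1x + 1y >= 3, x >= 0, y >= 0:
Stationarity: 2x = mu*1 + mu_x, 2y = mu*1 + mu_y, with mu, mu_x, mu_y >= 0
Complementary slackness: mu*(x + y - 3) = 0, mu_x*x = 0, mu_y*y = 0
(0, 0) is infeasible (1*0 + 1*0 < 3), so if mu = 0 stationarity would force x = mu_x/2 >= 0, y = mu_y/2 >= 0 with mu_x*x = mu_y*y = 0, i.e. x = y = 0: contradiction. Hence mu > 0 and x + y = 3 is active.
Try x > 0, y > 0 (so mu_x = mu_y = 0): x = 1*mu/2, y = 1*mu/2
Substitute: 1*(1*mu/2) + 1*(1*mu/2) = 3
  mu*2/2 = 3 => mu = 3
x* = 3/2 > 0, y* = 3/2 > 0, consistent with mu_x = mu_y = 0.
f is convex and the constraints are linear, so this KKT point is the global minimum.
f* = 9/2
Active constraints: x + y >= 3 (holds with equality, mu = 3 > 0); x >= 0 and y >= 0 are inactive (mu_x = mu_y = 0).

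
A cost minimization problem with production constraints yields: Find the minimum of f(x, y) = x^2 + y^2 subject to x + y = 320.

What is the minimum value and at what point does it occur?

Substitute y = 320 - x into f(x,y) = x^2 + y^2:
g(x) = x^2 + (320 - x)^2 = 2x^2 - 640x + 102400
g'(x) = 4x - 640 = 0  =>  x = 160
y = 320 - 160 = 160
Minimum value = 160^2 + 160^2 = 51200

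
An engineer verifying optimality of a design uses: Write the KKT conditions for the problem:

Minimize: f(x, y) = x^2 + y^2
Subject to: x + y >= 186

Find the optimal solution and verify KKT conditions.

KKT conditions for min x^2 + y^2 s.t. x + y >= 186:
Stationarity: 2x = mu, 2y = mu
So x = y = mu/2.
Complementary slackness: mu*(x + y - 186) = 0
Primal feasibility: x + y >= 186; dual feasibility: mu >= 0
If mu = 0 then x = y = 0, but 0 + 0 < 186 is infeasible, so the constraint is active.
Constraint active: x + y = 2*(mu/2) = 186 => mu = 186
x = y = 93, f = 17298
Verify: stationarity 2*93 = 186 = mu; primal 93 + 93 = 186 >= 186; dual mu = 186 >= 0; complementary slackness 186*(186 - 186) = 0. All KKT conditions hold.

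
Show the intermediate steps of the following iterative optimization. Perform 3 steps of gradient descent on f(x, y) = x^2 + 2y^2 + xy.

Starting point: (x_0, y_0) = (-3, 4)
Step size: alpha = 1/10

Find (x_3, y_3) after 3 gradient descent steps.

f(x,y) = x^2 + 2y^2 + xy
grad_x = 2x + 1y, grad_y = 4y + 1x
Step 1: grad = (-2, 13), (-14/5, 27/10)
Step 2: grad = (-29/10, 8), (-251/100, 19/10)
Step 3: grad = (-78/25, 509/100), (-1099/500, 1391/1000)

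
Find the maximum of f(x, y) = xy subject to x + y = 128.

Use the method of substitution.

Substitute y = 128 - x into f(x,y) = xy:
g(x) = x(128 - x) = 128x - x^2
g'(x) = 128 - 2x = 0  =>  x = 64
y = 128 - 64 = 64
Maximum value = 64 * 64 = 4096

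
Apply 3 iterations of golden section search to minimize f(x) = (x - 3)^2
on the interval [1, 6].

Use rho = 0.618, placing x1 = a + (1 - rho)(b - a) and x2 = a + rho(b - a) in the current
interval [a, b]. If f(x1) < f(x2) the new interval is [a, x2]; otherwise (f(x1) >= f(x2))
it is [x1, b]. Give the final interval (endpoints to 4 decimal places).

Golden section search for min of f(x) = (x - 3)^2 on [1, 6].
Each step: x1 = a + (1 - rho)(b - a), x2 = a + rho(b - a); if f(x1) < f(x2) keep [a, x2], otherwise keep [x1, b].
Step 1: [1.0000, 6.0000], x1=2.9100 (f=0.0081), x2=4.0900 (f=1.1881); f(x1) < f(x2) => keep [1.0000, 4.0900]
Step 2: [1.0000, 4.0900], x1=2.1804 (f=0.6718), x2=2.9096 (f=0.0082); f(x1) > f(x2) => keep [2.1804, 4.0900]
Step 3: [2.1804, 4.0900], x1=2.9099 (f=0.0081), x2=3.3605 (f=0.1300); f(x1) < f(x2) => keep [2.1804, 3.3605]
Final interval: [2.1804, 3.3605]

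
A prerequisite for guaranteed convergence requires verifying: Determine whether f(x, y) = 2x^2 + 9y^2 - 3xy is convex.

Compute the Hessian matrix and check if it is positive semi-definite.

f(x,y) = 2x^2 + 9y^2 - 3xy
Hessian H = [[4, -3], [-3, 18]]
trace(H) = 22, det(H) = 63
Eigenvalues: (22 +/- sqrt(232)) / 2 = 18.62, 3.384
Since both eigenvalues > 0, f is convex.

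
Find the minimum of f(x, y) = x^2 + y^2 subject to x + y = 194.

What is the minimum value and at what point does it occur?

Substitute y = 194 - x into f(x,y) = x^2 + y^2:
g(x) = x^2 + (194 - x)^2 = 2x^2 - 388x + 37636
g'(x) = 4x - 388 = 0  =>  x = 97
y = 194 - 97 = 97
Minimum value = 97^2 + 97^2 = 18818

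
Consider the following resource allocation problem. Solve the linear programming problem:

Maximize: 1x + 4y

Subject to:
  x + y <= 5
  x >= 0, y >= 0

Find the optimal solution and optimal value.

The feasible region has vertices at [(0, 0), (5, 0), (0, 5)].
Checking objective 1x + 4y at each vertex:
  (0, 0): 1*0 + 4*0 = 0
  (5, 0): 1*5 + 4*0 = 5
  (0, 5): 1*0 + 4*5 = 20
Maximum is 20 at (0, 5).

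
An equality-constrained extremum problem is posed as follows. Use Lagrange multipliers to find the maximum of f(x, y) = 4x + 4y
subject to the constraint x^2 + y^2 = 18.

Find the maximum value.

Set up Lagrange conditions: grad f = lambda * grad g
  4 = 2*lambda*x
  4 = 2*lambda*y
From these: x/y = 4/4, so x = 4t, y = 4t for some t.
Substitute into constraint: (4t)^2 + (4t)^2 = 18
  t^2 * 32 = 18
  t = sqrt(18/32)
Maximum = 4*x + 4*y = (4^2 + 4^2)*t = 32 * sqrt(18/32) = 24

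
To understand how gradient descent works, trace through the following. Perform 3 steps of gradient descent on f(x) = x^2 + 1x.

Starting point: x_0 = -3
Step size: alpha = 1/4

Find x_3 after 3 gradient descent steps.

f(x) = x^2 + 1x, f'(x) = 2x + (1)
Step 1: f'(-3) = -5, x_1 = -3 - 1/4 * -5 = -7/4
Step 2: f'(-7/4) = -5/2, x_2 = -7/4 - 1/4 * -5/2 = -9/8
Step 3: f'(-9/8) = -5/4, x_3 = -9/8 - 1/4 * -5/4 = -13/16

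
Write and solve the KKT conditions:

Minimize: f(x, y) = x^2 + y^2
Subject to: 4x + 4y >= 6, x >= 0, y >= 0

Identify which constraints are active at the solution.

KKT conditions for min x^2 + y^2 s.t. 4x + 4y >= 6, x >= 0, y >= 0:
Stationarity: 2x = mu*4 + mu_x, 2y = mu*4 + mu_y, with mu, mu_x, mu_y >= 0
Complementary slackness: mu*(4x + 4y - 6) = 0, mu_x*x = 0, mu_y*y = 0
(0, 0) is infeasible (4*0 + 4*0 < 6), so if mu = 0 stationarity would force x = mu_x/2 >= 0, y = mu_y/2 >= 0 with mu_x*x = mu_y*y = 0, i.e. x = y = 0: contradiction. Hence mu > 0 and 4x + 4y = 6 is active.
Try x > 0, y > 0 (so mu_x = mu_y = 0): x = 4*mu/2, y = 4*mu/2
Substitute: 4*(4*mu/2) + 4*(4*mu/2) = 6
  mu*32/2 = 6 => mu = 3/8
x* = 3/4 > 0, y* = 3/4 > 0, consistent with mu_x = mu_y = 0.
f is convex and the constraints are linear, so this KKT point is the global minimum.
f* = 9/8
Active constraints: 4x + 4y >= 6 (holds with equality, mu = 3/8 > 0); x >= 0 and y >= 0 are inactive (mu_x = mu_y = 0).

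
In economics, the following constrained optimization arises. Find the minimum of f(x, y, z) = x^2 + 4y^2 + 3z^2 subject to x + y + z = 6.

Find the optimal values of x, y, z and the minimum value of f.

Using Lagrange multipliers on f = x^2 + 4y^2 + 3z^2 with constraint x + y + z = 6:
Conditions: 2*1*x = lambda, 2*4*y = lambda, 2*3*z = lambda
So x = lambda/2, y = lambda/8, z = lambda/6
Substituting into constraint: lambda * (19/24) = 6
lambda = 144/19
x = 72/19, y = 18/19, z = 24/19
Minimum value = 432/19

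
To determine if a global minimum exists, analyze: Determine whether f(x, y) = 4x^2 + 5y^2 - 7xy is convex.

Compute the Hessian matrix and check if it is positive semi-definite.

f(x,y) = 4x^2 + 5y^2 - 7xy
Hessian H = [[8, -7], [-7, 10]]
trace(H) = 18, det(H) = 31
Eigenvalues: (18 +/- sqrt(200)) / 2 = 16.07, 1.929
Since both eigenvalues > 0, f is convex.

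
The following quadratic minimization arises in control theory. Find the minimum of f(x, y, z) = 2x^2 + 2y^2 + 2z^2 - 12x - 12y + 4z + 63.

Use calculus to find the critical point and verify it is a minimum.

f(x,y,z) = 2x^2 + 2y^2 + 2z^2 - 12x - 12y + 4z + 63
df/dx = 4x + (-12) = 0 => x = 3
df/dy = 4y + (-12) = 0 => y = 3
df/dz = 4z + (4) = 0 => z = -1
f(3,3,-1) = 2*(3)^2 + 2*(3)^2 + 2*(-1)^2 + -12*(3) + -12*(3) + 4*(-1) + 63 = 25
Hessian is diagonal with entries 4, 4, 4 > 0, confirmed minimum.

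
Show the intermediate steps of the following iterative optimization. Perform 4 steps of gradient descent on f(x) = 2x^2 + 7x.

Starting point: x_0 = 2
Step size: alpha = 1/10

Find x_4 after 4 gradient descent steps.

f(x) = 2x^2 + 7x, f'(x) = 4x + (7)
Step 1: f'(2) = 15, x_1 = 2 - 1/10 * 15 = 1/2
Step 2: f'(1/2) = 9, x_2 = 1/2 - 1/10 * 9 = -2/5
Step 3: f'(-2/5) = 27/5, x_3 = -2/5 - 1/10 * 27/5 = -47/50
Step 4: f'(-47/50) = 81/25, x_4 = -47/50 - 1/10 * 81/25 = -158/125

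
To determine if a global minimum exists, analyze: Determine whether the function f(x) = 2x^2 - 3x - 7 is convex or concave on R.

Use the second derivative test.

f(x) = 2x^2 - 3x - 7
f'(x) = 4x - 3
f''(x) = 4
Since f''(x) = 4 > 0 for all x, f is convex on R.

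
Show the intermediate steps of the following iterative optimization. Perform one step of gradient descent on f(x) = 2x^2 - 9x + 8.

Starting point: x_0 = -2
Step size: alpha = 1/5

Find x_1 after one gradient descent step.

f(x) = 2x^2 - 9x + 8
f'(x) = 4x - 9
f'(-2) = 4*-2 + (-9) = -17
x_1 = x_0 - alpha * f'(x_0) = -2 - 1/5 * -17 = 7/5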